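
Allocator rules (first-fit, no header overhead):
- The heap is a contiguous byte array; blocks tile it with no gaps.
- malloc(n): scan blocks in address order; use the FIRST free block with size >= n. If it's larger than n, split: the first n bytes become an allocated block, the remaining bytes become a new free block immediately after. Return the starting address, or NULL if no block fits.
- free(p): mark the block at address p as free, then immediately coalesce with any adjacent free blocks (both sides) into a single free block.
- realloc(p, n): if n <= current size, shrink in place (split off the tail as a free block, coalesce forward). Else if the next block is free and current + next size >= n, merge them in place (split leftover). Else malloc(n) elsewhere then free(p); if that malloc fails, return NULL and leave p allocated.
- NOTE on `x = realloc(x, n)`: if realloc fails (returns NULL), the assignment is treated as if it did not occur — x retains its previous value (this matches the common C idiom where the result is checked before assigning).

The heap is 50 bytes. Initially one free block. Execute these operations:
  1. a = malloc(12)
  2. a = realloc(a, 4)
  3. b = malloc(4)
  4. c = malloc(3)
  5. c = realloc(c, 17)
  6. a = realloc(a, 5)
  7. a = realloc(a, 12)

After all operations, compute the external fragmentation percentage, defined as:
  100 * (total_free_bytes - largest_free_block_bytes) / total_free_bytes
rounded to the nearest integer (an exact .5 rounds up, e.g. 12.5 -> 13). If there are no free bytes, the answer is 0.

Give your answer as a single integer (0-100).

Op 1: a = malloc(12) -> a = 0; heap: [0-11 ALLOC][12-49 FREE]
Op 2: a = realloc(a, 4) -> a = 0; heap: [0-3 ALLOC][4-49 FREE]
Op 3: b = malloc(4) -> b = 4; heap: [0-3 ALLOC][4-7 ALLOC][8-49 FREE]
Op 4: c = malloc(3) -> c = 8; heap: [0-3 ALLOC][4-7 ALLOC][8-10 ALLOC][11-49 FREE]
Op 5: c = realloc(c, 17) -> c = 8; heap: [0-3 ALLOC][4-7 ALLOC][8-24 ALLOC][25-49 FREE]
Op 6: a = realloc(a, 5) -> a = 25; heap: [0-3 FREE][4-7 ALLOC][8-24 ALLOC][25-29 ALLOC][30-49 FREE]
Op 7: a = realloc(a, 12) -> a = 25; heap: [0-3 FREE][4-7 ALLOC][8-24 ALLOC][25-36 ALLOC][37-49 FREE]
Free blocks: [4 13] total_free=17 largest=13 -> 100*(17-13)/17 = 400/17 ≈ 23.529 -> rounds to 24

Answer: 24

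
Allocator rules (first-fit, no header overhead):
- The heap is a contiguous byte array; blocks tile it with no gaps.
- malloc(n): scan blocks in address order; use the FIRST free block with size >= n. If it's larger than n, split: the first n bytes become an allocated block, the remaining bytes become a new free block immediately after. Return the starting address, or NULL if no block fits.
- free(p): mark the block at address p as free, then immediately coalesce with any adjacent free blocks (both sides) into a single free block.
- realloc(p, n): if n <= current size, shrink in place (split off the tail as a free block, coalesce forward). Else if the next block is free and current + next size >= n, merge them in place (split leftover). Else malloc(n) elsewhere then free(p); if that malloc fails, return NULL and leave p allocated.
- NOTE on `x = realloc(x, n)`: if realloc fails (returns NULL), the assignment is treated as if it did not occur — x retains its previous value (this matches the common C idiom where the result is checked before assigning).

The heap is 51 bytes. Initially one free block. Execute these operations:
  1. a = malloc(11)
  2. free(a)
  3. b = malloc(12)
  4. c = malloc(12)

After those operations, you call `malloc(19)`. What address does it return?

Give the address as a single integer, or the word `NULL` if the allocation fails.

Op 1: a = malloc(11) -> a = 0; heap: [0-10 ALLOC][11-50 FREE]
Op 2: free(a) -> (freed a); heap: [0-50 FREE]
Op 3: b = malloc(12) -> b = 0; heap: [0-11 ALLOC][12-50 FREE]
Op 4: c = malloc(12) -> c = 12; heap: [0-11 ALLOC][12-23 ALLOC][24-50 FREE]
malloc(19): first-fit scan over [0-11 ALLOC][12-23 ALLOC][24-50 FREE] -> 24

Answer: 24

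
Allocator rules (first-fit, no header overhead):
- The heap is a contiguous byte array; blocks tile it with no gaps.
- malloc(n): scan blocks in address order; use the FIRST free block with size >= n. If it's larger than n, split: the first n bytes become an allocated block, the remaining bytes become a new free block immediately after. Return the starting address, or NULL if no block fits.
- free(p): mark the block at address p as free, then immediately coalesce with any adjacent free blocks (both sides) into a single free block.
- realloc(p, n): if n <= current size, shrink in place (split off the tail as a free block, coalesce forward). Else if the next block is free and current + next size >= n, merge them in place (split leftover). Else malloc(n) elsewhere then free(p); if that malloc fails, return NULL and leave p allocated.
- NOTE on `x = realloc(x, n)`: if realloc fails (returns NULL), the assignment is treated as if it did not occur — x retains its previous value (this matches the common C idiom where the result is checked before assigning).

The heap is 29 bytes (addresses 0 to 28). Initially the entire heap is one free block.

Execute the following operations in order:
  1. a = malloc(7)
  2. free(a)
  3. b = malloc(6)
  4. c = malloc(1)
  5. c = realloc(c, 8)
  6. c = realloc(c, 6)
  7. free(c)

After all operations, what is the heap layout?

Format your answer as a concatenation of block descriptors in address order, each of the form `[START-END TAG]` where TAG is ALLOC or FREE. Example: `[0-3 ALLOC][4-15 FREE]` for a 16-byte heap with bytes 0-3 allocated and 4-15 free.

Op 1: a = malloc(7) -> a = 0; heap: [0-6 ALLOC][7-28 FREE]
Op 2: free(a) -> (freed a); heap: [0-28 FREE]
Op 3: b = malloc(6) -> b = 0; heap: [0-5 ALLOC][6-28 FREE]
Op 4: c = malloc(1) -> c = 6; heap: [0-5 ALLOC][6-6 ALLOC][7-28 FREE]
Op 5: c = realloc(c, 8) -> c = 6; heap: [0-5 ALLOC][6-13 ALLOC][14-28 FREE]
Op 6: c = realloc(c, 6) -> c = 6; heap: [0-5 ALLOC][6-11 ALLOC][12-28 FREE]
Op 7: free(c) -> (freed c); heap: [0-5 ALLOC][6-28 FREE]

Answer: [0-5 ALLOC][6-28 FREE]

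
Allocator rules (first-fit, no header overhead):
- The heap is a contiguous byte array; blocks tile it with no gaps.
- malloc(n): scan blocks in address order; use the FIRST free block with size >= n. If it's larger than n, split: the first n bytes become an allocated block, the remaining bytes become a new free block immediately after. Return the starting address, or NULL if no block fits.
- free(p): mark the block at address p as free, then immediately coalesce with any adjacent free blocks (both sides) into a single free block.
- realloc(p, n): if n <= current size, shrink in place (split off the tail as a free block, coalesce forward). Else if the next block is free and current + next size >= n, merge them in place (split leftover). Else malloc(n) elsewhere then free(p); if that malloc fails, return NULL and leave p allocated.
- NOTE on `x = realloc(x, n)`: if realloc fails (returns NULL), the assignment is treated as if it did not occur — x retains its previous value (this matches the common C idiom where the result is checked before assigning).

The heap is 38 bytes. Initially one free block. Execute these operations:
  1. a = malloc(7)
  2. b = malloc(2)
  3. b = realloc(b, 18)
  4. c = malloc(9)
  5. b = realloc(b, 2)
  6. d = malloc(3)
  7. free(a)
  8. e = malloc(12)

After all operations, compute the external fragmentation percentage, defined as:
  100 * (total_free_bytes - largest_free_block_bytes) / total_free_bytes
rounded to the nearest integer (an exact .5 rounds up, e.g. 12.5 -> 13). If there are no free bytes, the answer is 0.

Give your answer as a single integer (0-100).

Answer: 42

Derivation:
Op 1: a = malloc(7) -> a = 0; heap: [0-6 ALLOC][7-37 FREE]
Op 2: b = malloc(2) -> b = 7; heap: [0-6 ALLOC][7-8 ALLOC][9-37 FREE]
Op 3: b = realloc(b, 18) -> b = 7; heap: [0-6 ALLOC][7-24 ALLOC][25-37 FREE]
Op 4: c = malloc(9) -> c = 25; heap: [0-6 ALLOC][7-24 ALLOC][25-33 ALLOC][34-37 FREE]
Op 5: b = realloc(b, 2) -> b = 7; heap: [0-6 ALLOC][7-8 ALLOC][9-24 FREE][25-33 ALLOC][34-37 FREE]
Op 6: d = malloc(3) -> d = 9; heap: [0-6 ALLOC][7-8 ALLOC][9-11 ALLOC][12-24 FREE][25-33 ALLOC][34-37 FREE]
Op 7: free(a) -> (freed a); heap: [0-6 FREE][7-8 ALLOC][9-11 ALLOC][12-24 FREE][25-33 ALLOC][34-37 FREE]
Op 8: e = malloc(12) -> e = 12; heap: [0-6 FREE][7-8 ALLOC][9-11 ALLOC][12-23 ALLOC][24-24 FREE][25-33 ALLOC][34-37 FREE]
Free blocks: [7 1 4] total_free=12 largest=7 -> 100*(12-7)/12 = 500/12 ≈ 41.667 -> rounds to 42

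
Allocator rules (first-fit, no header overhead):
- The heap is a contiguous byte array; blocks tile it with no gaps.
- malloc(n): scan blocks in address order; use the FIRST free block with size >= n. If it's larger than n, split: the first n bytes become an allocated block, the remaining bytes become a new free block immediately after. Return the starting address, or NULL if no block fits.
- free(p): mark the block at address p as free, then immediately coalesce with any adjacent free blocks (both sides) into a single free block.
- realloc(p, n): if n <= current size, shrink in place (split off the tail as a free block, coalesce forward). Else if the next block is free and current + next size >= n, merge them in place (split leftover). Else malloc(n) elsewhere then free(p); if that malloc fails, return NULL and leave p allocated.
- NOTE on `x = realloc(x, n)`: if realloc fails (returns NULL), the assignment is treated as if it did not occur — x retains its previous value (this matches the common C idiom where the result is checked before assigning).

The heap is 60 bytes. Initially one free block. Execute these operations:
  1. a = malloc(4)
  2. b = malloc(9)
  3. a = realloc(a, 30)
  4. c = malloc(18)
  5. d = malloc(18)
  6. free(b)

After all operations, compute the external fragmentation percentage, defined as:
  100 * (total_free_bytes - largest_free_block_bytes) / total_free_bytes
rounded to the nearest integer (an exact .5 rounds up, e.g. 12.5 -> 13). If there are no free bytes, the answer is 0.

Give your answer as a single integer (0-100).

Answer: 43

Derivation:
Op 1: a = malloc(4) -> a = 0; heap: [0-3 ALLOC][4-59 FREE]
Op 2: b = malloc(9) -> b = 4; heap: [0-3 ALLOC][4-12 ALLOC][13-59 FREE]
Op 3: a = realloc(a, 30) -> a = 13; heap: [0-3 FREE][4-12 ALLOC][13-42 ALLOC][43-59 FREE]
Op 4: c = malloc(18) -> c = NULL; heap: [0-3 FREE][4-12 ALLOC][13-42 ALLOC][43-59 FREE]
Op 5: d = malloc(18) -> d = NULL; heap: [0-3 FREE][4-12 ALLOC][13-42 ALLOC][43-59 FREE]
Op 6: free(b) -> (freed b); heap: [0-12 FREE][13-42 ALLOC][43-59 FREE]
Free blocks: [13 17] total_free=30 largest=17 -> 100*(30-17)/30 = 1300/30 ≈ 43.333 -> rounds to 43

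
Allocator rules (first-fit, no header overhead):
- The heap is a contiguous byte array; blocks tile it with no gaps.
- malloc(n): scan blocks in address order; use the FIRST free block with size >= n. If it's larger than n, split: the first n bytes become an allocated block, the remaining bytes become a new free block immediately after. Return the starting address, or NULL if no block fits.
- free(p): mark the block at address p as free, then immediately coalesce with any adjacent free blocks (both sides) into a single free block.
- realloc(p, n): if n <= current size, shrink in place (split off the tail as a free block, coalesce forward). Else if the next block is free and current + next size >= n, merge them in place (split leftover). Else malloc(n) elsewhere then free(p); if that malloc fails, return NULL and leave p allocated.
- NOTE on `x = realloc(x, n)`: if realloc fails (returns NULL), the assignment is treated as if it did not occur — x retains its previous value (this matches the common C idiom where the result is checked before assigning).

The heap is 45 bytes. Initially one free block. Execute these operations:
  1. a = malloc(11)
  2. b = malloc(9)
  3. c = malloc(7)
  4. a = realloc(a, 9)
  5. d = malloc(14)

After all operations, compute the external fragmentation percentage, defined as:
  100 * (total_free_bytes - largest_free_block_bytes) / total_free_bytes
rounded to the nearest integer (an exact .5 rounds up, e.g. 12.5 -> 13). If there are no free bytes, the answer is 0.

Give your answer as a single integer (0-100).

Answer: 33

Derivation:
Op 1: a = malloc(11) -> a = 0; heap: [0-10 ALLOC][11-44 FREE]
Op 2: b = malloc(9) -> b = 11; heap: [0-10 ALLOC][11-19 ALLOC][20-44 FREE]
Op 3: c = malloc(7) -> c = 20; heap: [0-10 ALLOC][11-19 ALLOC][20-26 ALLOC][27-44 FREE]
Op 4: a = realloc(a, 9) -> a = 0; heap: [0-8 ALLOC][9-10 FREE][11-19 ALLOC][20-26 ALLOC][27-44 FREE]
Op 5: d = malloc(14) -> d = 27; heap: [0-8 ALLOC][9-10 FREE][11-19 ALLOC][20-26 ALLOC][27-40 ALLOC][41-44 FREE]
Free blocks: [2 4] total_free=6 largest=4 -> 100*(6-4)/6 = 200/6 ≈ 33.333 -> rounds to 33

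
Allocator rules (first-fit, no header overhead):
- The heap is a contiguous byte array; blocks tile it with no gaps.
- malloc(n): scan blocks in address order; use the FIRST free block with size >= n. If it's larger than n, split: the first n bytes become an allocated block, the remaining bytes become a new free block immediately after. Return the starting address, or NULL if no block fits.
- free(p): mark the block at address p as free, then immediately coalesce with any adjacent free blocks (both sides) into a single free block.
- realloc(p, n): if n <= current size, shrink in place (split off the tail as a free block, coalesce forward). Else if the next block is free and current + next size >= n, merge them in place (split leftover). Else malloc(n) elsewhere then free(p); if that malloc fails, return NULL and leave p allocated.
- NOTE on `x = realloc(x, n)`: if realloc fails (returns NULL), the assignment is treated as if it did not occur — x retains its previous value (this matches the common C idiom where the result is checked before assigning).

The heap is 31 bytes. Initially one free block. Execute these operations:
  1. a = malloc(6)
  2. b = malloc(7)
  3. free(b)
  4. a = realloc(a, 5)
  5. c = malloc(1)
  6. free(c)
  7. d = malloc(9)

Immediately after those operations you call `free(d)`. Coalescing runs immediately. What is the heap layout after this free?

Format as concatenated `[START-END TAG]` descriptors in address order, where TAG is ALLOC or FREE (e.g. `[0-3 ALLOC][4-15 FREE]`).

Op 1: a = malloc(6) -> a = 0; heap: [0-5 ALLOC][6-30 FREE]
Op 2: b = malloc(7) -> b = 6; heap: [0-5 ALLOC][6-12 ALLOC][13-30 FREE]
Op 3: free(b) -> (freed b); heap: [0-5 ALLOC][6-30 FREE]
Op 4: a = realloc(a, 5) -> a = 0; heap: [0-4 ALLOC][5-30 FREE]
Op 5: c = malloc(1) -> c = 5; heap: [0-4 ALLOC][5-5 ALLOC][6-30 FREE]
Op 6: free(c) -> (freed c); heap: [0-4 ALLOC][5-30 FREE]
Op 7: d = malloc(9) -> d = 5; heap: [0-4 ALLOC][5-13 ALLOC][14-30 FREE]
free(d): d = 5 -> block [5-13 ALLOC]; mark free, coalesce with adjacent free neighbors -> [0-4 ALLOC][5-30 FREE]

Answer: [0-4 ALLOC][5-30 FREE]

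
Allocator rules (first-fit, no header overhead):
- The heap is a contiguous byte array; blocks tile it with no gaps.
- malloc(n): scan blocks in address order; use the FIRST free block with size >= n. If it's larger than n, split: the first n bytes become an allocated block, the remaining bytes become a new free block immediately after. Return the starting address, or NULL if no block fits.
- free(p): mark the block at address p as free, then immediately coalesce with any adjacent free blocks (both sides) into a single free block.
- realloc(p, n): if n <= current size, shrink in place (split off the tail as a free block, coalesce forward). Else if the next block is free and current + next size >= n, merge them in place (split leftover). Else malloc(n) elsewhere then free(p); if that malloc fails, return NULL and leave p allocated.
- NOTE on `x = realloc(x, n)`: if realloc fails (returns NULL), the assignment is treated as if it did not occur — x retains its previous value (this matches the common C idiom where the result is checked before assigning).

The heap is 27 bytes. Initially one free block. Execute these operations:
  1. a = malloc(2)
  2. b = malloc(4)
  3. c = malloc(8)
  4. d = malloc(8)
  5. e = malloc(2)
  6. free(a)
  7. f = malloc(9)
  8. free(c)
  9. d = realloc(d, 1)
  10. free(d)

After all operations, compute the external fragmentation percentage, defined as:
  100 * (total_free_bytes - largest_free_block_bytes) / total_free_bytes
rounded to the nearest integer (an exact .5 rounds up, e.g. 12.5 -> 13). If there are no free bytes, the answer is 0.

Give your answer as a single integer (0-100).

Answer: 24

Derivation:
Op 1: a = malloc(2) -> a = 0; heap: [0-1 ALLOC][2-26 FREE]
Op 2: b = malloc(4) -> b = 2; heap: [0-1 ALLOC][2-5 ALLOC][6-26 FREE]
Op 3: c = malloc(8) -> c = 6; heap: [0-1 ALLOC][2-5 ALLOC][6-13 ALLOC][14-26 FREE]
Op 4: d = malloc(8) -> d = 14; heap: [0-1 ALLOC][2-5 ALLOC][6-13 ALLOC][14-21 ALLOC][22-26 FREE]
Op 5: e = malloc(2) -> e = 22; heap: [0-1 ALLOC][2-5 ALLOC][6-13 ALLOC][14-21 ALLOC][22-23 ALLOC][24-26 FREE]
Op 6: free(a) -> (freed a); heap: [0-1 FREE][2-5 ALLOC][6-13 ALLOC][14-21 ALLOC][22-23 ALLOC][24-26 FREE]
Op 7: f = malloc(9) -> f = NULL; heap: [0-1 FREE][2-5 ALLOC][6-13 ALLOC][14-21 ALLOC][22-23 ALLOC][24-26 FREE]
Op 8: free(c) -> (freed c); heap: [0-1 FREE][2-5 ALLOC][6-13 FREE][14-21 ALLOC][22-23 ALLOC][24-26 FREE]
Op 9: d = realloc(d, 1) -> d = 14; heap: [0-1 FREE][2-5 ALLOC][6-13 FREE][14-14 ALLOC][15-21 FREE][22-23 ALLOC][24-26 FREE]
Op 10: free(d) -> (freed d); heap: [0-1 FREE][2-5 ALLOC][6-21 FREE][22-23 ALLOC][24-26 FREE]
Free blocks: [2 16 3] total_free=21 largest=16 -> 100*(21-16)/21 = 500/21 ≈ 23.810 -> rounds to 24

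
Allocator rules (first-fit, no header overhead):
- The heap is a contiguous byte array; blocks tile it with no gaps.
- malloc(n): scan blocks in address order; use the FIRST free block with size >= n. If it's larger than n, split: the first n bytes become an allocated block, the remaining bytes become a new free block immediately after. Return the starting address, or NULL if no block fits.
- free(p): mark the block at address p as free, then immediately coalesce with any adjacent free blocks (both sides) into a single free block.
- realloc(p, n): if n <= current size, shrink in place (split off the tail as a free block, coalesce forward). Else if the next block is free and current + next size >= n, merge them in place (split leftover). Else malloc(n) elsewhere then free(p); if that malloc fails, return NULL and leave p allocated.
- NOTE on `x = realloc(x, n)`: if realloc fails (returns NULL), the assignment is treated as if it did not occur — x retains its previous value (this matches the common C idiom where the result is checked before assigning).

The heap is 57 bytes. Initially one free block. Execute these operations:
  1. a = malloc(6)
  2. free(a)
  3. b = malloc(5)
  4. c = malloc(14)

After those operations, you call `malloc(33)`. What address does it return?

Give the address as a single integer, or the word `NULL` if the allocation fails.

Answer: 19

Derivation:
Op 1: a = malloc(6) -> a = 0; heap: [0-5 ALLOC][6-56 FREE]
Op 2: free(a) -> (freed a); heap: [0-56 FREE]
Op 3: b = malloc(5) -> b = 0; heap: [0-4 ALLOC][5-56 FREE]
Op 4: c = malloc(14) -> c = 5; heap: [0-4 ALLOC][5-18 ALLOC][19-56 FREE]
malloc(33): first-fit scan over [0-4 ALLOC][5-18 ALLOC][19-56 FREE] -> 19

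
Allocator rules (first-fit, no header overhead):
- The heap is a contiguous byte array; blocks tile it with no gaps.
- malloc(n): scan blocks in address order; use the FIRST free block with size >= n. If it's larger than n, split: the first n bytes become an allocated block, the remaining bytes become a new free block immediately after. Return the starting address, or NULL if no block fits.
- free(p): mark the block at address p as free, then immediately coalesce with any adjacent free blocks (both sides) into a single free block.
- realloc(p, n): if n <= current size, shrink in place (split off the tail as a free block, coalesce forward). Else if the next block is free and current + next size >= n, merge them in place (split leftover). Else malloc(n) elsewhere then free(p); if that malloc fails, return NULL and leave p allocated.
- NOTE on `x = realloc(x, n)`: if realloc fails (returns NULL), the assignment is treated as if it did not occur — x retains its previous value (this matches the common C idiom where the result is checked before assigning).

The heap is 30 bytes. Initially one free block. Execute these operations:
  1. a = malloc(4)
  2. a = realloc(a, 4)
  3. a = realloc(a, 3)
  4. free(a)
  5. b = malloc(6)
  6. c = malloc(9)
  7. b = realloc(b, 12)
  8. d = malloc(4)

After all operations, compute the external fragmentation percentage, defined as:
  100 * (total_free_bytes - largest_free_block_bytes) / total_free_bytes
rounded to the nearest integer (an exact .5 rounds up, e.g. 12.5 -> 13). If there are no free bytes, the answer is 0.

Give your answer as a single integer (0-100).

Answer: 40

Derivation:
Op 1: a = malloc(4) -> a = 0; heap: [0-3 ALLOC][4-29 FREE]
Op 2: a = realloc(a, 4) -> a = 0; heap: [0-3 ALLOC][4-29 FREE]
Op 3: a = realloc(a, 3) -> a = 0; heap: [0-2 ALLOC][3-29 FREE]
Op 4: free(a) -> (freed a); heap: [0-29 FREE]
Op 5: b = malloc(6) -> b = 0; heap: [0-5 ALLOC][6-29 FREE]
Op 6: c = malloc(9) -> c = 6; heap: [0-5 ALLOC][6-14 ALLOC][15-29 FREE]
Op 7: b = realloc(b, 12) -> b = 15; heap: [0-5 FREE][6-14 ALLOC][15-26 ALLOC][27-29 FREE]
Op 8: d = malloc(4) -> d = 0; heap: [0-3 ALLOC][4-5 FREE][6-14 ALLOC][15-26 ALLOC][27-29 FREE]
Free blocks: [2 3] total_free=5 largest=3 -> 100*(5-3)/5 = 200/5 = 40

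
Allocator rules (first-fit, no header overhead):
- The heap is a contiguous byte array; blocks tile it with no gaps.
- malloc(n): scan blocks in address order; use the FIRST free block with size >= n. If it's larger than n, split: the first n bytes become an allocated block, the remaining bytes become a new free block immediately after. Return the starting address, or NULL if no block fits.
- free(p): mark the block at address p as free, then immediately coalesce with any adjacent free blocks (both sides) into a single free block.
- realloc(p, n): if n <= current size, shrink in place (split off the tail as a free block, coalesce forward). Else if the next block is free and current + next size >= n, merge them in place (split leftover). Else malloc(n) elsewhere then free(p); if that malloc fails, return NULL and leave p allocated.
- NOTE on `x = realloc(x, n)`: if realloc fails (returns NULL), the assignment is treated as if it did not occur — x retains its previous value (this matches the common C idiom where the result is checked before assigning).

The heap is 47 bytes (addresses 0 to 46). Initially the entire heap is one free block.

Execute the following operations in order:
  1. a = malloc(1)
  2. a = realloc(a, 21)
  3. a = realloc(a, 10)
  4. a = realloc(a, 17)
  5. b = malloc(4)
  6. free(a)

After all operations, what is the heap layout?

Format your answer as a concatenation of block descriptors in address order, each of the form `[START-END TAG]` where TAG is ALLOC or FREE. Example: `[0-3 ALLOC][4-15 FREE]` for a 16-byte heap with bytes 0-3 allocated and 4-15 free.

Op 1: a = malloc(1) -> a = 0; heap: [0-0 ALLOC][1-46 FREE]
Op 2: a = realloc(a, 21) -> a = 0; heap: [0-20 ALLOC][21-46 FREE]
Op 3: a = realloc(a, 10) -> a = 0; heap: [0-9 ALLOC][10-46 FREE]
Op 4: a = realloc(a, 17) -> a = 0; heap: [0-16 ALLOC][17-46 FREE]
Op 5: b = malloc(4) -> b = 17; heap: [0-16 ALLOC][17-20 ALLOC][21-46 FREE]
Op 6: free(a) -> (freed a); heap: [0-16 FREE][17-20 ALLOC][21-46 FREE]

Answer: [0-16 FREE][17-20 ALLOC][21-46 FREE]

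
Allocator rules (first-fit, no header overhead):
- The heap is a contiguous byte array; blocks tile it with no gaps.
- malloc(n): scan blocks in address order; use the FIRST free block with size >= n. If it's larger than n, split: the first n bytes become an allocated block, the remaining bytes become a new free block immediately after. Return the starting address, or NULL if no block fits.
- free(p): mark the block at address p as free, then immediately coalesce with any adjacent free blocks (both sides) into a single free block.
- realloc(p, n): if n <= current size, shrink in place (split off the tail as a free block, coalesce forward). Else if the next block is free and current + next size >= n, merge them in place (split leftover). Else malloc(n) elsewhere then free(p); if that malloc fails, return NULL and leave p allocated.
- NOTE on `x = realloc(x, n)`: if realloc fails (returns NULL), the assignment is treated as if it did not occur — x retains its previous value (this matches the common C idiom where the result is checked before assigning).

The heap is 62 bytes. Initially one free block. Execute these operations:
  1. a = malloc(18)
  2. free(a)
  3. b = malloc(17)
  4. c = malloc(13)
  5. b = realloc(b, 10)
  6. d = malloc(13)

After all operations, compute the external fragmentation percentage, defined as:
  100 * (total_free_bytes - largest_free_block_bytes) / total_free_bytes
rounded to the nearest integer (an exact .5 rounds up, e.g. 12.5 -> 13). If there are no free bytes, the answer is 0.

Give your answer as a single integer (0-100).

Answer: 27

Derivation:
Op 1: a = malloc(18) -> a = 0; heap: [0-17 ALLOC][18-61 FREE]
Op 2: free(a) -> (freed a); heap: [0-61 FREE]
Op 3: b = malloc(17) -> b = 0; heap: [0-16 ALLOC][17-61 FREE]
Op 4: c = malloc(13) -> c = 17; heap: [0-16 ALLOC][17-29 ALLOC][30-61 FREE]
Op 5: b = realloc(b, 10) -> b = 0; heap: [0-9 ALLOC][10-16 FREE][17-29 ALLOC][30-61 FREE]
Op 6: d = malloc(13) -> d = 30; heap: [0-9 ALLOC][10-16 FREE][17-29 ALLOC][30-42 ALLOC][43-61 FREE]
Free blocks: [7 19] total_free=26 largest=19 -> 100*(26-19)/26 = 700/26 ≈ 26.923 -> rounds to 27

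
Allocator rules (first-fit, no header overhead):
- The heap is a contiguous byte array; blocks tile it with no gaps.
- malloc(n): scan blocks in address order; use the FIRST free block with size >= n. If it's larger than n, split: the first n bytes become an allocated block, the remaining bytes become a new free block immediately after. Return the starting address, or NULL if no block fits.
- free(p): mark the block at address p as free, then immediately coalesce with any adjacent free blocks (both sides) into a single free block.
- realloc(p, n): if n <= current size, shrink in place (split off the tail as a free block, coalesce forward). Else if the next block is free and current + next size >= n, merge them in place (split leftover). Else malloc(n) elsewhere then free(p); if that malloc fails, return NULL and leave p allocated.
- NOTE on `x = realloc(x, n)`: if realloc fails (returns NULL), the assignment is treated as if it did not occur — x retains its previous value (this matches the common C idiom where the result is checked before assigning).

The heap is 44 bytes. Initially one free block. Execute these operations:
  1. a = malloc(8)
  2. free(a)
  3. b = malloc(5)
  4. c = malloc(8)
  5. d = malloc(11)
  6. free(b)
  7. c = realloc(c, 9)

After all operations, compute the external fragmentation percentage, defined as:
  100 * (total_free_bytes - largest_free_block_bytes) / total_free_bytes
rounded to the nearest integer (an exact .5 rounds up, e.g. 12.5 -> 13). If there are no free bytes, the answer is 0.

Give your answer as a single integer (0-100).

Op 1: a = malloc(8) -> a = 0; heap: [0-7 ALLOC][8-43 FREE]
Op 2: free(a) -> (freed a); heap: [0-43 FREE]
Op 3: b = malloc(5) -> b = 0; heap: [0-4 ALLOC][5-43 FREE]
Op 4: c = malloc(8) -> c = 5; heap: [0-4 ALLOC][5-12 ALLOC][13-43 FREE]
Op 5: d = malloc(11) -> d = 13; heap: [0-4 ALLOC][5-12 ALLOC][13-23 ALLOC][24-43 FREE]
Op 6: free(b) -> (freed b); heap: [0-4 FREE][5-12 ALLOC][13-23 ALLOC][24-43 FREE]
Op 7: c = realloc(c, 9) -> c = 24; heap: [0-12 FREE][13-23 ALLOC][24-32 ALLOC][33-43 FREE]
Free blocks: [13 11] total_free=24 largest=13 -> 100*(24-13)/24 = 1100/24 ≈ 45.833 -> rounds to 46

Answer: 46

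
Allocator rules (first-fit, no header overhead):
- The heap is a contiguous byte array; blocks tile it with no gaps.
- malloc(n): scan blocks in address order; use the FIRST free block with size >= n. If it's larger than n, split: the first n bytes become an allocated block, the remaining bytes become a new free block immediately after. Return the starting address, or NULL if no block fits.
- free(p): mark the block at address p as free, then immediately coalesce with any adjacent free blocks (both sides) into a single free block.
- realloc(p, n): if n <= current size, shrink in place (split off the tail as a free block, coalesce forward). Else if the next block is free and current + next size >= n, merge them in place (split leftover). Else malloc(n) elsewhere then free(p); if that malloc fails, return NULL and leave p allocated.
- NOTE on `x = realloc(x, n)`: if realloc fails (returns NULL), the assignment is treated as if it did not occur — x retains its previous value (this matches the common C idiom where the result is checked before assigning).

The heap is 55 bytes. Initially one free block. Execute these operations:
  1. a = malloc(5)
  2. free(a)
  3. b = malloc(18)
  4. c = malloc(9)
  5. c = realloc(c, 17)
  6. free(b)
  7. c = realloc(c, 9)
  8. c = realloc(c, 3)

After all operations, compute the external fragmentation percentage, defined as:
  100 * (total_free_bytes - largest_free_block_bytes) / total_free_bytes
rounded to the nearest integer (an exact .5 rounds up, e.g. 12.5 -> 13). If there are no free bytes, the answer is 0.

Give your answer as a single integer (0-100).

Answer: 35

Derivation:
Op 1: a = malloc(5) -> a = 0; heap: [0-4 ALLOC][5-54 FREE]
Op 2: free(a) -> (freed a); heap: [0-54 FREE]
Op 3: b = malloc(18) -> b = 0; heap: [0-17 ALLOC][18-54 FREE]
Op 4: c = malloc(9) -> c = 18; heap: [0-17 ALLOC][18-26 ALLOC][27-54 FREE]
Op 5: c = realloc(c, 17) -> c = 18; heap: [0-17 ALLOC][18-34 ALLOC][35-54 FREE]
Op 6: free(b) -> (freed b); heap: [0-17 FREE][18-34 ALLOC][35-54 FREE]
Op 7: c = realloc(c, 9) -> c = 18; heap: [0-17 FREE][18-26 ALLOC][27-54 FREE]
Op 8: c = realloc(c, 3) -> c = 18; heap: [0-17 FREE][18-20 ALLOC][21-54 FREE]
Free blocks: [18 34] total_free=52 largest=34 -> 100*(52-34)/52 = 1800/52 ≈ 34.615 -> rounds to 35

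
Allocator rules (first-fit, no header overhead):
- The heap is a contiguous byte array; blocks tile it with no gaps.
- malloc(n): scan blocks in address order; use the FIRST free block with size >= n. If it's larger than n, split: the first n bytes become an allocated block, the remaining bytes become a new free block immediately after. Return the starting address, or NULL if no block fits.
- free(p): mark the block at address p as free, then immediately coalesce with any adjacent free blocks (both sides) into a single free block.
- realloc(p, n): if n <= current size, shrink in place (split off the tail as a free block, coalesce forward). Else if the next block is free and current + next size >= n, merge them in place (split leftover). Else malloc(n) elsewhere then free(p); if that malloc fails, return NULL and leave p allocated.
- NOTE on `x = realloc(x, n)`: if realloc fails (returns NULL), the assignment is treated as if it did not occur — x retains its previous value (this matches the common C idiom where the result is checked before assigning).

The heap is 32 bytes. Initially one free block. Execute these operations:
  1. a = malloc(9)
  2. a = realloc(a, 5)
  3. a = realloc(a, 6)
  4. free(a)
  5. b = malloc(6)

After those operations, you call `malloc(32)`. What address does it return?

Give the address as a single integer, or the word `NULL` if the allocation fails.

Answer: NULL

Derivation:
Op 1: a = malloc(9) -> a = 0; heap: [0-8 ALLOC][9-31 FREE]
Op 2: a = realloc(a, 5) -> a = 0; heap: [0-4 ALLOC][5-31 FREE]
Op 3: a = realloc(a, 6) -> a = 0; heap: [0-5 ALLOC][6-31 FREE]
Op 4: free(a) -> (freed a); heap: [0-31 FREE]
Op 5: b = malloc(6) -> b = 0; heap: [0-5 ALLOC][6-31 FREE]
malloc(32): first-fit scan over [0-5 ALLOC][6-31 FREE] -> NULL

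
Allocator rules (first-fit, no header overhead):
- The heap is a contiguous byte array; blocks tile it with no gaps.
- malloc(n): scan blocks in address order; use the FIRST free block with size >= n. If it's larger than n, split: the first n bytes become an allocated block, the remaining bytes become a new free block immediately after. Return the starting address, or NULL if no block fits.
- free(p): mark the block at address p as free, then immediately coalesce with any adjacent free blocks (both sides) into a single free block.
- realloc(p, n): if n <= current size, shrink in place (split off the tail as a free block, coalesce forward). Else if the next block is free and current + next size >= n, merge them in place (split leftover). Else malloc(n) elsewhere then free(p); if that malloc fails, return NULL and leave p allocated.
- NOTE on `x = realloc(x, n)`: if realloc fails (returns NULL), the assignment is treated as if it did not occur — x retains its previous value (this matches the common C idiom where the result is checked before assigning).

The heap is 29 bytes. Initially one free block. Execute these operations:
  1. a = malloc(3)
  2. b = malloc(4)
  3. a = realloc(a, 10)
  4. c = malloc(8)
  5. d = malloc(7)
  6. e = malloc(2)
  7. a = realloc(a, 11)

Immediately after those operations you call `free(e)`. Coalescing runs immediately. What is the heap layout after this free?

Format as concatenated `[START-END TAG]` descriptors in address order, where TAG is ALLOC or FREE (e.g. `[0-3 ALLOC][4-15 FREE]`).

Op 1: a = malloc(3) -> a = 0; heap: [0-2 ALLOC][3-28 FREE]
Op 2: b = malloc(4) -> b = 3; heap: [0-2 ALLOC][3-6 ALLOC][7-28 FREE]
Op 3: a = realloc(a, 10) -> a = 7; heap: [0-2 FREE][3-6 ALLOC][7-16 ALLOC][17-28 FREE]
Op 4: c = malloc(8) -> c = 17; heap: [0-2 FREE][3-6 ALLOC][7-16 ALLOC][17-24 ALLOC][25-28 FREE]
Op 5: d = malloc(7) -> d = NULL; heap: [0-2 FREE][3-6 ALLOC][7-16 ALLOC][17-24 ALLOC][25-28 FREE]
Op 6: e = malloc(2) -> e = 0; heap: [0-1 ALLOC][2-2 FREE][3-6 ALLOC][7-16 ALLOC][17-24 ALLOC][25-28 FREE]
Op 7: a = realloc(a, 11) -> NULL (a unchanged); heap: [0-1 ALLOC][2-2 FREE][3-6 ALLOC][7-16 ALLOC][17-24 ALLOC][25-28 FREE]
free(e): e = 0 -> block [0-1 ALLOC]; mark free, coalesce with adjacent free neighbors -> [0-2 FREE][3-6 ALLOC][7-16 ALLOC][17-24 ALLOC][25-28 FREE]

Answer: [0-2 FREE][3-6 ALLOC][7-16 ALLOC][17-24 ALLOC][25-28 FREE]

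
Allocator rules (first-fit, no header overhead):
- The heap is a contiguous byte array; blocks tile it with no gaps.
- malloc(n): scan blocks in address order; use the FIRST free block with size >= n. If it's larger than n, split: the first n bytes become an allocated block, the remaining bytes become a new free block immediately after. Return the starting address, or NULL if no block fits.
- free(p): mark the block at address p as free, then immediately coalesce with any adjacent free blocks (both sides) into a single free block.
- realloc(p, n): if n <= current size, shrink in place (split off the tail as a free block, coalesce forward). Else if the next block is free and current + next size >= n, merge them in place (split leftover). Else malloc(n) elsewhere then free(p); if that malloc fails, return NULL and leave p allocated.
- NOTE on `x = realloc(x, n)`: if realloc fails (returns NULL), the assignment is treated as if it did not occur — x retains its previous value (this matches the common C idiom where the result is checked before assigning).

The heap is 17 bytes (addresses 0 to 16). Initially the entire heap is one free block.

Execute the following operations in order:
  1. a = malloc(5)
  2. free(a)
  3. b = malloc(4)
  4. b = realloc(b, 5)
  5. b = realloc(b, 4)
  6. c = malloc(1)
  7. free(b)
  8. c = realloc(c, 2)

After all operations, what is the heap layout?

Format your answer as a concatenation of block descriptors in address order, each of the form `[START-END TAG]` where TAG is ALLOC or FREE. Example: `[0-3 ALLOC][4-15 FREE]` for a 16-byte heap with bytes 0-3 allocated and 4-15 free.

Answer: [0-3 FREE][4-5 ALLOC][6-16 FREE]

Derivation:
Op 1: a = malloc(5) -> a = 0; heap: [0-4 ALLOC][5-16 FREE]
Op 2: free(a) -> (freed a); heap: [0-16 FREE]
Op 3: b = malloc(4) -> b = 0; heap: [0-3 ALLOC][4-16 FREE]
Op 4: b = realloc(b, 5) -> b = 0; heap: [0-4 ALLOC][5-16 FREE]
Op 5: b = realloc(b, 4) -> b = 0; heap: [0-3 ALLOC][4-16 FREE]
Op 6: c = malloc(1) -> c = 4; heap: [0-3 ALLOC][4-4 ALLOC][5-16 FREE]
Op 7: free(b) -> (freed b); heap: [0-3 FREE][4-4 ALLOC][5-16 FREE]
Op 8: c = realloc(c, 2) -> c = 4; heap: [0-3 FREE][4-5 ALLOC][6-16 FREE]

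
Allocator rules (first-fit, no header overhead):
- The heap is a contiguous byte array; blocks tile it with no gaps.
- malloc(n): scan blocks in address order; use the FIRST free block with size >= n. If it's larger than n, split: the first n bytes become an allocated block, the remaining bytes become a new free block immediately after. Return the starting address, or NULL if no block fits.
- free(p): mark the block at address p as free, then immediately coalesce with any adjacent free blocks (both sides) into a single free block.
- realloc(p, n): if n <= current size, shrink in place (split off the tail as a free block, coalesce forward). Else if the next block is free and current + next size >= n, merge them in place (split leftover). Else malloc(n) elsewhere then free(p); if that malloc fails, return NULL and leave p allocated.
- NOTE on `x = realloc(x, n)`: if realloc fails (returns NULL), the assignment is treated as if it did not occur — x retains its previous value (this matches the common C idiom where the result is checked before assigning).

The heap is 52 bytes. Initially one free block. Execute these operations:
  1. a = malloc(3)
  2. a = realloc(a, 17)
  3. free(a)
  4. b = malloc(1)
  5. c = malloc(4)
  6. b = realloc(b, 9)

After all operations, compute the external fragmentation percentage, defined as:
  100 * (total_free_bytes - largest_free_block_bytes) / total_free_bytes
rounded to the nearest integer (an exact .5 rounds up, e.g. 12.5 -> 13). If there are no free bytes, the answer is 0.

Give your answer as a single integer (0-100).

Op 1: a = malloc(3) -> a = 0; heap: [0-2 ALLOC][3-51 FREE]
Op 2: a = realloc(a, 17) -> a = 0; heap: [0-16 ALLOC][17-51 FREE]
Op 3: free(a) -> (freed a); heap: [0-51 FREE]
Op 4: b = malloc(1) -> b = 0; heap: [0-0 ALLOC][1-51 FREE]
Op 5: c = malloc(4) -> c = 1; heap: [0-0 ALLOC][1-4 ALLOC][5-51 FREE]
Op 6: b = realloc(b, 9) -> b = 5; heap: [0-0 FREE][1-4 ALLOC][5-13 ALLOC][14-51 FREE]
Free blocks: [1 38] total_free=39 largest=38 -> 100*(39-38)/39 = 100/39 ≈ 2.564 -> rounds to 3

Answer: 3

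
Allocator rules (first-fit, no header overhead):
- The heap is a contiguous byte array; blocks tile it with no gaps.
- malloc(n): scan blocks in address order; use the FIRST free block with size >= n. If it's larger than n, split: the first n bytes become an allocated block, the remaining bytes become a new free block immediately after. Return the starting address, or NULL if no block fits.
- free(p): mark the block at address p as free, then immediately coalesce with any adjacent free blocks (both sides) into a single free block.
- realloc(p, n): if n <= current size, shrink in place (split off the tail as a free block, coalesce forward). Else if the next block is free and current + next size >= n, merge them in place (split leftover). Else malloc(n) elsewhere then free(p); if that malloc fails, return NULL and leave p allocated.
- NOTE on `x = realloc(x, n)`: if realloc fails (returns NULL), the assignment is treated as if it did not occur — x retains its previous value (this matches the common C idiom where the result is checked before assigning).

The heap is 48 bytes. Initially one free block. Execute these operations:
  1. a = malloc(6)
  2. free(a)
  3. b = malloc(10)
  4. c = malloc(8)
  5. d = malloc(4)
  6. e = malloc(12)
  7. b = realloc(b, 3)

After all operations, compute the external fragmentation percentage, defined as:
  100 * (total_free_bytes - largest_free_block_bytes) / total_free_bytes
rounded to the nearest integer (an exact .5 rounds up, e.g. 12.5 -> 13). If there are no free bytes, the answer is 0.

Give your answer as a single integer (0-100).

Answer: 33

Derivation:
Op 1: a = malloc(6) -> a = 0; heap: [0-5 ALLOC][6-47 FREE]
Op 2: free(a) -> (freed a); heap: [0-47 FREE]
Op 3: b = malloc(10) -> b = 0; heap: [0-9 ALLOC][10-47 FREE]
Op 4: c = malloc(8) -> c = 10; heap: [0-9 ALLOC][10-17 ALLOC][18-47 FREE]
Op 5: d = malloc(4) -> d = 18; heap: [0-9 ALLOC][10-17 ALLOC][18-21 ALLOC][22-47 FREE]
Op 6: e = malloc(12) -> e = 22; heap: [0-9 ALLOC][10-17 ALLOC][18-21 ALLOC][22-33 ALLOC][34-47 FREE]
Op 7: b = realloc(b, 3) -> b = 0; heap: [0-2 ALLOC][3-9 FREE][10-17 ALLOC][18-21 ALLOC][22-33 ALLOC][34-47 FREE]
Free blocks: [7 14] total_free=21 largest=14 -> 100*(21-14)/21 = 700/21 ≈ 33.333 -> rounds to 33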